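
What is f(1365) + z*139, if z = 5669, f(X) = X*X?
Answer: 2651216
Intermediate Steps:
f(X) = X²
f(1365) + z*139 = 1365² + 5669*139 = 1863225 + 787991 = 2651216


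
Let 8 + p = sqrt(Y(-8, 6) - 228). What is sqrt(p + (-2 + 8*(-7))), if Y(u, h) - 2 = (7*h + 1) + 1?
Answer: sqrt(-66 + I*sqrt(182)) ≈ 0.82604 + 8.1659*I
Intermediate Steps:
Y(u, h) = 4 + 7*h (Y(u, h) = 2 + ((7*h + 1) + 1) = 2 + ((1 + 7*h) + 1) = 2 + (2 + 7*h) = 4 + 7*h)
p = -8 + I*sqrt(182) (p = -8 + sqrt((4 + 7*6) - 228) = -8 + sqrt((4 + 42) - 228) = -8 + sqrt(46 - 228) = -8 + sqrt(-182) = -8 + I*sqrt(182) ≈ -8.0 + 13.491*I)
sqrt(p + (-2 + 8*(-7))) = sqrt((-8 + I*sqrt(182)) + (-2 + 8*(-7))) = sqrt((-8 + I*sqrt(182)) + (-2 - 56)) = sqrt((-8 + I*sqrt(182)) - 58) = sqrt(-66 + I*sqrt(182))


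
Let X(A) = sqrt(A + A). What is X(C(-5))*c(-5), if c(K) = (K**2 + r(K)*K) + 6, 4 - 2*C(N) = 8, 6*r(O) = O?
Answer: 211*I/3 ≈ 70.333*I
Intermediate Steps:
r(O) = O/6
C(N) = -2 (C(N) = 2 - 1/2*8 = 2 - 4 = -2)
c(K) = 6 + 7*K**2/6 (c(K) = (K**2 + (K/6)*K) + 6 = (K**2 + K**2/6) + 6 = 7*K**2/6 + 6 = 6 + 7*K**2/6)
X(A) = sqrt(2)*sqrt(A) (X(A) = sqrt(2*A) = sqrt(2)*sqrt(A))
X(C(-5))*c(-5) = (sqrt(2)*sqrt(-2))*(6 + (7/6)*(-5)**2) = (sqrt(2)*(I*sqrt(2)))*(6 + (7/6)*25) = (2*I)*(6 + 175/6) = (2*I)*(211/6) = 211*I/3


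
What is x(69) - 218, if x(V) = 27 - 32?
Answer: -223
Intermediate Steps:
x(V) = -5
x(69) - 218 = -5 - 218 = -223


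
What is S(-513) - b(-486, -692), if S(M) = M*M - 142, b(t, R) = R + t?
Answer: 264205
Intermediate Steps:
S(M) = -142 + M**2 (S(M) = M**2 - 142 = -142 + M**2)
S(-513) - b(-486, -692) = (-142 + (-513)**2) - (-692 - 486) = (-142 + 263169) - 1*(-1178) = 263027 + 1178 = 264205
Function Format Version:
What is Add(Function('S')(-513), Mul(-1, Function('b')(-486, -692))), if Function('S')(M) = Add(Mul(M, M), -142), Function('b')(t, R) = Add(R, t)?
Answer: 264205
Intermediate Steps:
Function('S')(M) = Add(-142, Pow(M, 2)) (Function('S')(M) = Add(Pow(M, 2), -142) = Add(-142, Pow(M, 2)))
Add(Function('S')(-513), Mul(-1, Function('b')(-486, -692))) = Add(Add(-142, Pow(-513, 2)), Mul(-1, Add(-692, -486))) = Add(Add(-142, 263169), Mul(-1, -1178)) = Add(263027, 1178) = 264205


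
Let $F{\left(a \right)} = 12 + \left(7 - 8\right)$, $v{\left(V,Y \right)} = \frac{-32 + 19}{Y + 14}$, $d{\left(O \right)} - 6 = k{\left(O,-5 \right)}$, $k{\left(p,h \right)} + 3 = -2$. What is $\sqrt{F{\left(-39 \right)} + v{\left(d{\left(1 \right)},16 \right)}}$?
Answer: $\frac{\sqrt{9510}}{30} \approx 3.2506$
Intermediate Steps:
$k{\left(p,h \right)} = -5$ ($k{\left(p,h \right)} = -3 - 2 = -5$)
$d{\left(O \right)} = 1$ ($d{\left(O \right)} = 6 - 5 = 1$)
$v{\left(V,Y \right)} = - \frac{13}{14 + Y}$
$F{\left(a \right)} = 11$ ($F{\left(a \right)} = 12 + \left(7 - 8\right) = 12 - 1 = 11$)
$\sqrt{F{\left(-39 \right)} + v{\left(d{\left(1 \right)},16 \right)}} = \sqrt{11 - \frac{13}{14 + 16}} = \sqrt{11 - \frac{13}{30}} = \sqrt{\frac{317}{30}} = \frac{\sqrt{9510}}{30}$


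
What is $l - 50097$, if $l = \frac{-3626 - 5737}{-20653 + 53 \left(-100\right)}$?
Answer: $- \frac{433386026}{8651} \approx -50097.0$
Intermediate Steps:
$l = \frac{3121}{8651}$ ($l = - \frac{9363}{-20653 - 5300} = - \frac{9363}{-25953} = \left(-9363\right) \left(- \frac{1}{25953}\right) = \frac{3121}{8651} \approx 0.36077$)
$l - 50097 = \frac{3121}{8651} - 50097 = - \frac{433386026}{8651}$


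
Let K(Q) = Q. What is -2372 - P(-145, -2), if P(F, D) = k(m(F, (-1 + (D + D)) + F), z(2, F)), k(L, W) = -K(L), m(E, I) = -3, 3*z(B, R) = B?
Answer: -2375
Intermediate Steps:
z(B, R) = B/3
k(L, W) = -L
P(F, D) = 3 (P(F, D) = -1*(-3) = 3)
-2372 - P(-145, -2) = -2372 - 1*3 = -2372 - 3 = -2375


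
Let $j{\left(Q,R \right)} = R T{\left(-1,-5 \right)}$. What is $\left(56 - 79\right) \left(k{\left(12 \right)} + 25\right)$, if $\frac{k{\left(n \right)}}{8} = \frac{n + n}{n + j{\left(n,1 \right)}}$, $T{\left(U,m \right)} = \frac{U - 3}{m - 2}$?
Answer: $- \frac{10189}{11} \approx -926.27$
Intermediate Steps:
$T{\left(U,m \right)} = \frac{-3 + U}{-2 + m}$
$j{\left(Q,R \right)} = \frac{4 R}{7}$ ($j{\left(Q,R \right)} = R \frac{-3 - 1}{-2 - 5} = R \frac{1}{-7} \left(-4\right) = R \left(\left(- \frac{1}{7}\right) \left(-4\right)\right) = R \frac{4}{7} = \frac{4 R}{7}$)
$k{\left(n \right)} = \frac{16 n}{\frac{4}{7} + n}$ ($k{\left(n \right)} = 8 \frac{n + n}{n + \frac{4}{7} \cdot 1} = 8 \frac{2 n}{n + \frac{4}{7}} = 8 \frac{2 n}{\frac{4}{7} + n} = \frac{16 n}{\frac{4}{7} + n}$)
$\left(56 - 79\right) \left(k{\left(12 \right)} + 25\right) = \left(56 - 79\right) \left(112 \cdot 12 \frac{1}{4 + 7 \cdot 12} + 25\right) = - 23 \left(112 \cdot 12 \frac{1}{4 + 84} + 25\right) = - 23 \left(112 \cdot 12 \cdot \frac{1}{88} + 25\right) = - 23 \left(\frac{168}{11} + 25\right) = \left(-23\right) \frac{443}{11} = - \frac{10189}{11}$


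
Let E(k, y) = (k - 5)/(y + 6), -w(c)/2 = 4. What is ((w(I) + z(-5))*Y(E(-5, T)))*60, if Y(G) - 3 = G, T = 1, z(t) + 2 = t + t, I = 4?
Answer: -13200/7 ≈ -1885.7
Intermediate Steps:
z(t) = -2 + 2*t (z(t) = -2 + (t + t) = -2 + 2*t)
w(c) = -8 (w(c) = -2*4 = -8)
E(k, y) = (-5 + k)/(6 + y)
Y(G) = 3 + G
((w(I) + z(-5))*Y(E(-5, T)))*60 = ((-8 + (-2 + 2*(-5)))*(3 + (-5 - 5)/(6 + 1)))*60 = ((-8 + (-2 - 10))*(3 - 10/7))*60 = ((-8 - 12)*(3 + (⅐)*(-10)))*60 = -20*(3 - 10/7)*60 = -20*11/7*60 = -220/7*60 = -13200/7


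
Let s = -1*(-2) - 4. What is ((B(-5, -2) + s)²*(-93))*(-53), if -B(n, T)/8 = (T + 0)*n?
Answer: 33142596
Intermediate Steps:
B(n, T) = -8*T*n (B(n, T) = -8*(T + 0)*n = -8*T*n)
s = -2 (s = 2 - 4 = -2)
((B(-5, -2) + s)²*(-93))*(-53) = ((-8*(-2)*(-5) - 2)²*(-93))*(-53) = ((-80 - 2)²*(-93))*(-53) = ((-82)²*(-93))*(-53) = (6724*(-93))*(-53) = -625332*(-53) = 33142596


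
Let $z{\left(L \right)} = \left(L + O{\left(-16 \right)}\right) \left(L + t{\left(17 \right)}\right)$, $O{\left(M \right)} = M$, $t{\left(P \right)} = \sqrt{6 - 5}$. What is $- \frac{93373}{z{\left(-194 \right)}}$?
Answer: $- \frac{13339}{5790} \approx -2.3038$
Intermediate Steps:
$t{\left(P \right)} = 1$ ($t{\left(P \right)} = \sqrt{1} = 1$)
$z{\left(L \right)} = \left(1 + L\right) \left(-16 + L\right)$ ($z{\left(L \right)} = \left(L - 16\right) \left(L + 1\right) = \left(-16 + L\right) \left(1 + L\right) = \left(1 + L\right) \left(-16 + L\right)$)
$- \frac{93373}{z{\left(-194 \right)}} = - \frac{93373}{-16 + \left(-194\right)^{2} - -2910} = - \frac{93373}{-16 + 37636 + 2910} = - \frac{93373}{40530} = \left(-93373\right) \frac{1}{40530} = - \frac{13339}{5790}$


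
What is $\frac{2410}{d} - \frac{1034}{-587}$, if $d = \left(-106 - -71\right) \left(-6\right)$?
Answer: $\frac{163181}{12327} \approx 13.238$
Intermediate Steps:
$d = 210$ ($d = \left(-106 + 71\right) \left(-6\right) = \left(-35\right) \left(-6\right) = 210$)
$\frac{2410}{d} - \frac{1034}{-587} = \frac{2410}{210} - \frac{1034}{-587} = 2410 \cdot \frac{1}{210} - - \frac{1034}{587} = \frac{241}{21} + \frac{1034}{587} = \frac{163181}{12327}$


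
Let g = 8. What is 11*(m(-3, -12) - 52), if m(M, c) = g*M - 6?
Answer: -902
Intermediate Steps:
m(M, c) = -6 + 8*M (m(M, c) = 8*M - 6 = -6 + 8*M)
11*(m(-3, -12) - 52) = 11*((-6 + 8*(-3)) - 52) = 11*((-6 - 24) - 52) = 11*(-30 - 52) = 11*(-82) = -902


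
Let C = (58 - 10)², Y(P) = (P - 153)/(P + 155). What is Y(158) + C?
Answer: 721157/313 ≈ 2304.0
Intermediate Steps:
Y(P) = (-153 + P)/(155 + P)
C = 2304 (C = 48² = 2304)
Y(158) + C = (-153 + 158)/(155 + 158) + 2304 = 5/313 + 2304 = 721157/313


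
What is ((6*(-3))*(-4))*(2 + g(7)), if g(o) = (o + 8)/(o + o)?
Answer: 1548/7 ≈ 221.14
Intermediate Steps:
g(o) = (8 + o)/(2*o) (g(o) = (8 + o)/((2*o)) = (8 + o)*(1/(2*o)) = (8 + o)/(2*o))
((6*(-3))*(-4))*(2 + g(7)) = ((6*(-3))*(-4))*(2 + (½)*(8 + 7)/7) = (-18*(-4))*(2 + (½)*(⅐)*15) = 72*(2 + 15/14) = 72*(43/14) = 1548/7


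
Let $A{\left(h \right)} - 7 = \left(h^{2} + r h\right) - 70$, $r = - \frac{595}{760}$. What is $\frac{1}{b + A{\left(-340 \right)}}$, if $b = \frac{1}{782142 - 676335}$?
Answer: $\frac{4020666}{465605925485} \approx 8.6353 \cdot 10^{-6}$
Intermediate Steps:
$b = \frac{1}{105807} \approx 9.4512 \cdot 10^{-6}$
$r = - \frac{119}{152}$ ($r = \left(-595\right) \frac{1}{760} = - \frac{119}{152} \approx -0.7829$)
$A{\left(h \right)} = -63 + h^{2} - \frac{119 h}{152}$ ($A{\left(h \right)} = 7 - \left(70 - h^{2} + \frac{119 h}{152}\right) = -63 + h^{2} - \frac{119 h}{152}$)
$\frac{1}{b + A{\left(-340 \right)}} = \frac{1}{\frac{1}{105807} - \left(- \frac{7721}{38} - 115600\right)} = \frac{1}{\frac{1}{105807} + \left(-63 + 115600 + \frac{10115}{38}\right)} = \frac{1}{\frac{1}{105807} + \frac{4400521}{38}} = \frac{1}{\frac{465605925485}{4020666}} = \frac{4020666}{465605925485}$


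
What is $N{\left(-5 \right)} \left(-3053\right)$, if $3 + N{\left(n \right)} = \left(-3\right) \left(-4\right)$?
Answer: $-27477$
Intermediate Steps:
$N{\left(n \right)} = 9$ ($N{\left(n \right)} = -3 - -12 = -3 + 12 = 9$)
$N{\left(-5 \right)} \left(-3053\right) = 9 \left(-3053\right) = -27477$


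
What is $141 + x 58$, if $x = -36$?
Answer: $-1947$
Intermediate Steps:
$141 + x 58 = 141 - 2088 = -1947$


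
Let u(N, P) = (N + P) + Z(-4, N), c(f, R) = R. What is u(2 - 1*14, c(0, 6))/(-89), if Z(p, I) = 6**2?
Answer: -30/89 ≈ -0.33708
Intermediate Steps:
Z(p, I) = 36
u(N, P) = 36 + N + P (u(N, P) = (N + P) + 36 = 36 + N + P)
u(2 - 1*14, c(0, 6))/(-89) = (36 + (2 - 1*14) + 6)/(-89) = -(36 + (2 - 14) + 6)/89 = -(36 - 12 + 6)/89 = -1/89*30 = -30/89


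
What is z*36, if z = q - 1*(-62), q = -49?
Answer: 468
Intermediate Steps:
z = 13 (z = -49 - 1*(-62) = -49 + 62 = 13)
z*36 = 13*36 = 468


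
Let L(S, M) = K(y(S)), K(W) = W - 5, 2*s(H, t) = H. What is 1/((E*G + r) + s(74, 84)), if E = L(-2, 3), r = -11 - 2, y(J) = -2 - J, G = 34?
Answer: -1/146 ≈ -0.0068493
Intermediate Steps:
s(H, t) = H/2
K(W) = -5 + W
L(S, M) = -7 - S (L(S, M) = -5 + (-2 - S) = -7 - S)
r = -13
E = -5 (E = -7 - 1*(-2) = -7 + 2 = -5)
1/((E*G + r) + s(74, 84)) = 1/((-5*34 - 13) + (½)*74) = 1/((-170 - 13) + 37) = 1/(-183 + 37) = 1/(-146) = -1/146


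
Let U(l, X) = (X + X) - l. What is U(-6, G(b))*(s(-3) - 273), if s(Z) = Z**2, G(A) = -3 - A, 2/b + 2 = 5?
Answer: 352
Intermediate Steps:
b = 2/3 (b = 2/(-2 + 5) = 2/3 ≈ 0.66667)
U(l, X) = -l + 2*X (U(l, X) = 2*X - l = -l + 2*X)
U(-6, G(b))*(s(-3) - 273) = (-1*(-6) + 2*(-3 - 1*2/3))*((-3)**2 - 273) = (6 + 2*(-3 - 2/3))*(9 - 273) = (6 + 2*(-11/3))*(-264) = (6 - 22/3)*(-264) = -4/3*(-264) = 352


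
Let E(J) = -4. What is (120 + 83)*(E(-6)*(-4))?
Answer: 3248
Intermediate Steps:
(120 + 83)*(E(-6)*(-4)) = (120 + 83)*(-4*(-4)) = 203*16 = 3248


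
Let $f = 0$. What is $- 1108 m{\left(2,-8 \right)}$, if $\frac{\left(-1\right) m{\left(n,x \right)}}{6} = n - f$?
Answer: $13296$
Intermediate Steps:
$m{\left(n,x \right)} = - 6 n$ ($m{\left(n,x \right)} = - 6 \left(n - 0\right) = - 6 \left(n + 0\right) = - 6 n$)
$- 1108 m{\left(2,-8 \right)} = - 1108 \left(\left(-6\right) 2\right) = \left(-1108\right) \left(-12\right) = 13296$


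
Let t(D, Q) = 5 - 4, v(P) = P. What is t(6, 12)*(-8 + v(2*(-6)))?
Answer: -20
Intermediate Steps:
t(D, Q) = 1
t(6, 12)*(-8 + v(2*(-6))) = 1*(-8 + 2*(-6)) = 1*(-8 - 12) = 1*(-20) = -20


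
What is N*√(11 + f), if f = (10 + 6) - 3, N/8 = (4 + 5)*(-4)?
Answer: -576*√6 ≈ -1410.9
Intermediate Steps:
N = -288 (N = 8*((4 + 5)*(-4)) = 8*(9*(-4)) = 8*(-36) = -288)
f = 13 (f = 16 - 3 = 13)
N*√(11 + f) = -288*√(11 + 13) = -576*√6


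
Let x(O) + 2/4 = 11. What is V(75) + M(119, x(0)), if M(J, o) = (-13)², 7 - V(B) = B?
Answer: 101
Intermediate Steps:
x(O) = 21/2 (x(O) = -½ + 11 = 21/2)
V(B) = 7 - B
M(J, o) = 169
V(75) + M(119, x(0)) = (7 - 1*75) + 169 = (7 - 75) + 169 = -68 + 169 = 101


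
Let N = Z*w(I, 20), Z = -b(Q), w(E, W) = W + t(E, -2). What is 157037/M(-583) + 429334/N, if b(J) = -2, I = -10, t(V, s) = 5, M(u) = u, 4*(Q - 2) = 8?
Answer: 121224936/14575 ≈ 8317.3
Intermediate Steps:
Q = 4 (Q = 2 + (¼)*8 = 2 + 2 = 4)
w(E, W) = 5 + W (w(E, W) = W + 5 = 5 + W)
Z = 2 (Z = -1*(-2) = 2)
N = 50 (N = 2*(5 + 20) = 2*25 = 50)
157037/M(-583) + 429334/N = 157037/(-583) + 429334/50 = 157037*(-1/583) + 429334*(1/50) = -157037/583 + 214667/25 = 121224936/14575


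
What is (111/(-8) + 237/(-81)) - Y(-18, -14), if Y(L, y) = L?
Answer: 259/216 ≈ 1.1991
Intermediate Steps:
(111/(-8) + 237/(-81)) - Y(-18, -14) = (111/(-8) + 237/(-81)) - 1*(-18) = (111*(-⅛) + 237*(-1/81)) + 18 = (-111/8 - 79/27) + 18 = -3629/216 + 18 = 259/216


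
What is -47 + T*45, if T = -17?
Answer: -812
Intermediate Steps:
-47 + T*45 = -47 - 17*45 = -47 - 765 = -812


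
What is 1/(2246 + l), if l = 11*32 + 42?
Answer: 1/2640 ≈ 0.00037879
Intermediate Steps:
l = 394 (l = 352 + 42 = 394)
1/(2246 + l) = 1/(2246 + 394) = 1/2640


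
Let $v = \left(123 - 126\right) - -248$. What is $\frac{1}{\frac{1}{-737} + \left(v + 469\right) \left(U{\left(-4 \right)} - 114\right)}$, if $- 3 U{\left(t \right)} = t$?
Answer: $- \frac{737}{59287229} \approx -1.2431 \cdot 10^{-5}$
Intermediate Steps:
$U{\left(t \right)} = - \frac{t}{3}$
$v = 245$ ($v = \left(123 - 126\right) + 248 = -3 + 248 = 245$)
$\frac{1}{\frac{1}{-737} + \left(v + 469\right) \left(U{\left(-4 \right)} - 114\right)} = \frac{1}{\frac{1}{-737} + \left(245 + 469\right) \left(\left(- \frac{1}{3}\right) \left(-4\right) - 114\right)} = \frac{1}{- \frac{1}{737} + 714 \left(\frac{4}{3} - 114\right)} = \frac{1}{- \frac{1}{737} + 714 \left(- \frac{338}{3}\right)} = \frac{1}{- \frac{1}{737} - 80444} = \frac{1}{- \frac{59287229}{737}} = - \frac{737}{59287229}$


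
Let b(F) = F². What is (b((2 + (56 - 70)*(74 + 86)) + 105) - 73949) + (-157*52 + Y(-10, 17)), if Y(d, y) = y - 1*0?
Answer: 4467593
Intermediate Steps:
Y(d, y) = y (Y(d, y) = y + 0 = y)
(b((2 + (56 - 70)*(74 + 86)) + 105) - 73949) + (-157*52 + Y(-10, 17)) = (((2 + (56 - 70)*(74 + 86)) + 105)² - 73949) + (-157*52 + 17) = (((2 - 14*160) + 105)² - 73949) + (-8164 + 17) = (((2 - 2240) + 105)² - 73949) - 8147 = ((-2238 + 105)² - 73949) - 8147 = ((-2133)² - 73949) - 8147 = (4549689 - 73949) - 8147 = 4475740 - 8147 = 4467593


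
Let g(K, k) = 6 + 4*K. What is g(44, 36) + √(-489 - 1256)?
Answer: 182 + I*√1745 ≈ 182.0 + 41.773*I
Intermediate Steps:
g(44, 36) + √(-489 - 1256) = (6 + 4*44) + √(-489 - 1256) = (6 + 176) + √(-1745) = 182 + I*√1745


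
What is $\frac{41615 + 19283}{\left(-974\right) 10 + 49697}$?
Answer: $\frac{60898}{39957} \approx 1.5241$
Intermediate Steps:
$\frac{41615 + 19283}{\left(-974\right) 10 + 49697} = \frac{60898}{-9740 + 49697} = \frac{60898}{39957}$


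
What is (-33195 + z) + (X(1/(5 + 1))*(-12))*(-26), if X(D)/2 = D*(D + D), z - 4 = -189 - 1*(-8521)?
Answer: -74473/3 ≈ -24824.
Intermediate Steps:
z = 8336 (z = 4 + (-189 - 1*(-8521)) = 4 + (-189 + 8521) = 4 + 8332 = 8336)
X(D) = 4*D² (X(D) = 2*(D*(D + D)) = 2*(D*(2*D)) = 2*(2*D²) = 4*D²)
(-33195 + z) + (X(1/(5 + 1))*(-12))*(-26) = (-33195 + 8336) + ((4*(1/(5 + 1))²)*(-12))*(-26) = -24859 + ((4*(1/6)²)*(-12))*(-26) = -24859 + ((4*(⅙)²)*(-12))*(-26) = -24859 + ((4*(1/36))*(-12))*(-26) = -24859 + ((⅑)*(-12))*(-26) = -24859 - 4/3*(-26) = -24859 + 104/3 = -74473/3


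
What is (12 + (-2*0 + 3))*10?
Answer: 150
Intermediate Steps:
(12 + (-2*0 + 3))*10 = (12 + (0 + 3))*10 = (12 + 3)*10 = 15*10 = 150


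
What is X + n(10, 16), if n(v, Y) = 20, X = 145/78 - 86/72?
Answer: 9671/468 ≈ 20.665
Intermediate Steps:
X = 311/468 (X = 145*(1/78) - 86*1/72 = 145/78 - 43/36 = 311/468 ≈ 0.66453)
X + n(10, 16) = 311/468 + 20 = 9671/468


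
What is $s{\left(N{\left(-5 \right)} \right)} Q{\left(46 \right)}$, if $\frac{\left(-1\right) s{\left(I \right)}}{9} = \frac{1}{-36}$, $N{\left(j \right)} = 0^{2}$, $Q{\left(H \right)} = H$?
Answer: $\frac{23}{2} \approx 11.5$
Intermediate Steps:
$N{\left(j \right)} = 0$
$s{\left(I \right)} = \frac{1}{4}$ ($s{\left(I \right)} = - \frac{9}{-36} = \left(-9\right) \left(- \frac{1}{36}\right) = \frac{1}{4}$)
$s{\left(N{\left(-5 \right)} \right)} Q{\left(46 \right)} = \frac{1}{4} \cdot 46 = \frac{23}{2}$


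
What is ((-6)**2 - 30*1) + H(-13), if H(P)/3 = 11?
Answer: 39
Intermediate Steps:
H(P) = 33 (H(P) = 3*11 = 33)
((-6)**2 - 30*1) + H(-13) = ((-6)**2 - 30*1) + 33 = (36 - 30) + 33 = 6 + 33 = 39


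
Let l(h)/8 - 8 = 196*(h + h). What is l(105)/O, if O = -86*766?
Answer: -82336/16469 ≈ -4.9995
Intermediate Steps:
l(h) = 64 + 3136*h (l(h) = 64 + 8*(196*(h + h)) = 64 + 8*(196*(2*h)) = 64 + 8*(392*h) = 64 + 3136*h)
O = -65876
l(105)/O = (64 + 3136*105)/(-65876) = (64 + 329280)*(-1/65876) = 329344*(-1/65876) = -82336/16469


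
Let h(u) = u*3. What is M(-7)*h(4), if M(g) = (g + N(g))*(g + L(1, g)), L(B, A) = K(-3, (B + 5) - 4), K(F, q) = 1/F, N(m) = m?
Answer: 1232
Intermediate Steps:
L(B, A) = -⅓ (L(B, A) = 1/(-3) = -⅓)
h(u) = 3*u
M(g) = 2*g*(-⅓ + g) (M(g) = (g + g)*(g - ⅓) = (2*g)*(-⅓ + g) = 2*g*(-⅓ + g))
M(-7)*h(4) = ((⅔)*(-7)*(-1 + 3*(-7)))*(3*4) = ((⅔)*(-7)*(-1 - 21))*12 = ((⅔)*(-7)*(-22))*12 = (308/3)*12 = 1232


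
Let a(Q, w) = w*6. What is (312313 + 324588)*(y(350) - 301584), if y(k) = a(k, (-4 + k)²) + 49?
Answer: 265435497661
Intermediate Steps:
a(Q, w) = 6*w
y(k) = 49 + 6*(-4 + k)² (y(k) = 6*(-4 + k)² + 49 = 49 + 6*(-4 + k)²)
(312313 + 324588)*(y(350) - 301584) = (312313 + 324588)*((49 + 6*(-4 + 350)²) - 301584) = 636901*((49 + 6*346²) - 301584) = 636901*((49 + 6*119716) - 301584) = 636901*((49 + 718296) - 301584) = 636901*(718345 - 301584) = 636901*416761 = 265435497661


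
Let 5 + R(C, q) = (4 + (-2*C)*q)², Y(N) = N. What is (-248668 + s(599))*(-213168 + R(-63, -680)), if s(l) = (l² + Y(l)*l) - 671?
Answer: 3437127122884189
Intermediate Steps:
s(l) = -671 + 2*l² (s(l) = (l² + l*l) - 671 = (l² + l²) - 671 = 2*l² - 671 = -671 + 2*l²)
R(C, q) = -5 + (4 - 2*C*q)² (R(C, q) = -5 + (4 + (-2*C)*q)² = -5 + (4 - 2*C*q)²)
(-248668 + s(599))*(-213168 + R(-63, -680)) = (-248668 + (-671 + 2*599²))*(-213168 + (-5 + 4*(-2 - 63*(-680))²)) = (-248668 + (-671 + 2*358801))*(-213168 + (-5 + 4*(-2 + 42840)²)) = (-248668 + (-671 + 717602))*(-213168 + (-5 + 4*42838²)) = (-248668 + 716931)*(-213168 + (-5 + 4*1835094244)) = 468263*(-213168 + (-5 + 7340376976)) = 468263*(-213168 + 7340376971) = 468263*7340163803 = 3437127122884189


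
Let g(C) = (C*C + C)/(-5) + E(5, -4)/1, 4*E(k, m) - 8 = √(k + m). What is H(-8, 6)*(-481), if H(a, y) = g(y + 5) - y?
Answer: 290043/20 ≈ 14502.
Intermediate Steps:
E(k, m) = 2 + √(k + m)/4
g(C) = 9/4 - C/5 - C²/5 (g(C) = (C*C + C)/(-5) + (2 + √(5 - 4)/4)/1 = (C² + C)*(-⅕) + (2 + √1/4)*1 = (C + C²)*(-⅕) + (2 + (¼)*1)*1 = (-C/5 - C²/5) + (2 + ¼)*1 = (-C/5 - C²/5) + (9/4)*1 = (-C/5 - C²/5) + 9/4 = 9/4 - C/5 - C²/5)
H(a, y) = 5/4 - 6*y/5 - (5 + y)²/5 (H(a, y) = (9/4 - (y + 5)/5 - (y + 5)²/5) - y = (9/4 - (5 + y)/5 - (5 + y)²/5) - y = (9/4 + (-1 - y/5) - (5 + y)²/5) - y = (5/4 - y/5 - (5 + y)²/5) - y = 5/4 - 6*y/5 - (5 + y)²/5)
H(-8, 6)*(-481) = (5/4 - 6/5*6 - (5 + 6)²/5)*(-481) = (5/4 - 36/5 - ⅕*11²)*(-481) = (5/4 - 36/5 - ⅕*121)*(-481) = (5/4 - 36/5 - 121/5)*(-481) = -603/20*(-481) = 290043/20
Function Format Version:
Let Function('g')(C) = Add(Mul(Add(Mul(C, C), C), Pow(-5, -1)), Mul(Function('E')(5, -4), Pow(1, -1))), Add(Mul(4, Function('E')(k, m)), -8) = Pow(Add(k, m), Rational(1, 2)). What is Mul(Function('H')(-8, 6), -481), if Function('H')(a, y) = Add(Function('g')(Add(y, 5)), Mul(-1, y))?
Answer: Rational(290043, 20) ≈ 14502.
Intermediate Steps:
Function('E')(k, m) = Add(2, Mul(Rational(1, 4), Pow(Add(k, m), Rational(1, 2))))
Function('g')(C) = Add(Rational(9, 4), Mul(Rational(-1, 5), C), Mul(Rational(-1, 5), Pow(C, 2))) (Function('g')(C) = Add(Mul(Add(Mul(C, C), C), Pow(-5, -1)), Mul(Add(2, Mul(Rational(1, 4), Pow(Add(5, -4), Rational(1, 2)))), Pow(1, -1))) = Add(Mul(Add(Pow(C, 2), C), Rational(-1, 5)), Mul(Add(2, Mul(Rational(1, 4), Pow(1, Rational(1, 2)))), 1)) = Add(Mul(Add(C, Pow(C, 2)), Rational(-1, 5)), Mul(Add(2, Mul(Rational(1, 4), 1)), 1)) = Add(Add(Mul(Rational(-1, 5), C), Mul(Rational(-1, 5), Pow(C, 2))), Mul(Add(2, Rational(1, 4)), 1)) = Add(Add(Mul(Rational(-1, 5), C), Mul(Rational(-1, 5), Pow(C, 2))), Mul(Rational(9, 4), 1)) = Add(Add(Mul(Rational(-1, 5), C), Mul(Rational(-1, 5), Pow(C, 2))), Rational(9, 4)) = Add(Rational(9, 4), Mul(Rational(-1, 5), C), Mul(Rational(-1, 5), Pow(C, 2))))
Function('H')(a, y) = Add(Rational(5, 4), Mul(Rational(-6, 5), y), Mul(Rational(-1, 5), Pow(Add(5, y), 2))) (Function('H')(a, y) = Add(Add(Rational(9, 4), Mul(Rational(-1, 5), Add(y, 5)), Mul(Rational(-1, 5), Pow(Add(y, 5), 2))), Mul(-1, y)) = Add(Add(Rational(9, 4), Mul(Rational(-1, 5), Add(5, y)), Mul(Rational(-1, 5), Pow(Add(5, y), 2))), Mul(-1, y)) = Add(Add(Rational(9, 4), Add(-1, Mul(Rational(-1, 5), y)), Mul(Rational(-1, 5), Pow(Add(5, y), 2))), Mul(-1, y)) = Add(Add(Rational(5, 4), Mul(Rational(-1, 5), y), Mul(Rational(-1, 5), Pow(Add(5, y), 2))), Mul(-1, y)) = Add(Rational(5, 4), Mul(Rational(-6, 5), y), Mul(Rational(-1, 5), Pow(Add(5, y), 2))))
Mul(Function('H')(-8, 6), -481) = Mul(Add(Rational(5, 4), Mul(Rational(-6, 5), 6), Mul(Rational(-1, 5), Pow(Add(5, 6), 2))), -481) = Mul(Add(Rational(5, 4), Rational(-36, 5), Mul(Rational(-1, 5), Pow(11, 2))), -481) = Mul(Add(Rational(5, 4), Rational(-36, 5), Mul(Rational(-1, 5), 121)), -481) = Mul(Add(Rational(5, 4), Rational(-36, 5), Rational(-121, 5)), -481) = Mul(Rational(-603, 20), -481) = Rational(290043, 20)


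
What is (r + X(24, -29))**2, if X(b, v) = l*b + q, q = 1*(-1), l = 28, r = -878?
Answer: 42849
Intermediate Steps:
q = -1
X(b, v) = -1 + 28*b (X(b, v) = 28*b - 1 = -1 + 28*b)
(r + X(24, -29))**2 = (-878 + (-1 + 28*24))**2 = (-878 + (-1 + 672))**2 = (-878 + 671)**2 = (-207)**2 = 42849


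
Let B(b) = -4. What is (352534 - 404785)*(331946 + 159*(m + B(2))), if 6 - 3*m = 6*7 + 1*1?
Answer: -17208814599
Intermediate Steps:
m = -37/3 (m = 2 - (6*7 + 1*1)/3 = 2 - (42 + 1)/3 = 2 - 1/3*43 = 2 - 43/3 = -37/3 ≈ -12.333)
(352534 - 404785)*(331946 + 159*(m + B(2))) = (352534 - 404785)*(331946 + 159*(-37/3 - 4)) = -52251*(331946 + 159*(-49/3)) = -52251*(331946 - 2597) = -52251*329349 = -17208814599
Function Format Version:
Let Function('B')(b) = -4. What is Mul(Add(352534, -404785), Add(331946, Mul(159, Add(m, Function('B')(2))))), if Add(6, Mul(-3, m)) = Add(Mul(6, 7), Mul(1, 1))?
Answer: -17208814599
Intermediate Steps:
m = Rational(-37, 3) (m = Add(2, Mul(Rational(-1, 3), Add(Mul(6, 7), Mul(1, 1)))) = Add(2, Mul(Rational(-1, 3), Add(42, 1))) = Add(2, Mul(Rational(-1, 3), 43)) = Add(2, Rational(-43, 3)) = Rational(-37, 3) ≈ -12.333)
Mul(Add(352534, -404785), Add(331946, Mul(159, Add(m, Function('B')(2))))) = Mul(Add(352534, -404785), Add(331946, Mul(159, Add(Rational(-37, 3), -4)))) = Mul(-52251, Add(331946, Mul(159, Rational(-49, 3)))) = Mul(-52251, Add(331946, -2597)) = Mul(-52251, 329349) = -17208814599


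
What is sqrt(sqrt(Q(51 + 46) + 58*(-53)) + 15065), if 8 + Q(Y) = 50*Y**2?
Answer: sqrt(15065 + 2*sqrt(116842)) ≈ 125.49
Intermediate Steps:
Q(Y) = -8 + 50*Y**2
sqrt(sqrt(Q(51 + 46) + 58*(-53)) + 15065) = sqrt(sqrt((-8 + 50*(51 + 46)**2) + 58*(-53)) + 15065) = sqrt(sqrt((-8 + 50*97**2) - 3074) + 15065) = sqrt(sqrt((-8 + 50*9409) - 3074) + 15065) = sqrt(sqrt((-8 + 470450) - 3074) + 15065) = sqrt(sqrt(470442 - 3074) + 15065) = sqrt(sqrt(467368) + 15065) = sqrt(2*sqrt(116842) + 15065) = sqrt(15065 + 2*sqrt(116842))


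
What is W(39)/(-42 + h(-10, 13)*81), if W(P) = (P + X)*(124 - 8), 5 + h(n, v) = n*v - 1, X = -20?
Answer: -58/291 ≈ -0.19931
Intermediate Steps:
h(n, v) = -6 + n*v (h(n, v) = -5 + (n*v - 1) = -5 + (-1 + n*v) = -6 + n*v)
W(P) = -2320 + 116*P (W(P) = (P - 20)*(124 - 8) = (-20 + P)*116 = -2320 + 116*P)
W(39)/(-42 + h(-10, 13)*81) = (-2320 + 116*39)/(-42 + (-6 - 10*13)*81) = (-2320 + 4524)/(-42 + (-6 - 130)*81) = 2204/(-42 - 136*81) = 2204/(-42 - 11016) = 2204/(-11058) = 2204*(-1/11058) = -58/291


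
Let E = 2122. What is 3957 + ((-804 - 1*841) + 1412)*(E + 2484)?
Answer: -1069241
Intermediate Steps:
3957 + ((-804 - 1*841) + 1412)*(E + 2484) = 3957 + ((-804 - 1*841) + 1412)*(2122 + 2484) = 3957 + ((-804 - 841) + 1412)*4606 = 3957 + (-1645 + 1412)*4606 = 3957 - 233*4606 = 3957 - 1073198 = -1069241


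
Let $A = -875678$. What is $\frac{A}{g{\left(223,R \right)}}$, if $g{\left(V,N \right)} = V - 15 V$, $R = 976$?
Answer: $\frac{437839}{1561} \approx 280.49$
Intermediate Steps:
$g{\left(V,N \right)} = - 14 V$
$\frac{A}{g{\left(223,R \right)}} = - \frac{875678}{\left(-14\right) 223} = - \frac{875678}{-3122} = \left(-875678\right) \left(- \frac{1}{3122}\right) = \frac{437839}{1561}$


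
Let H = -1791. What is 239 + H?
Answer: -1552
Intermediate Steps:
239 + H = 239 - 1791 = -1552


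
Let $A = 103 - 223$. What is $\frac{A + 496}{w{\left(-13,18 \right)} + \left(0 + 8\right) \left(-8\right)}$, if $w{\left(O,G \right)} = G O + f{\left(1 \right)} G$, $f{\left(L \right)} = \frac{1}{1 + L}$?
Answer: $- \frac{376}{289} \approx -1.301$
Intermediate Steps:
$A = -120$
$w{\left(O,G \right)} = \frac{G}{2} + G O$ ($w{\left(O,G \right)} = G O + \frac{G}{1 + 1} = G O + \frac{G}{2} = \frac{G}{2} + G O$)
$\frac{A + 496}{w{\left(-13,18 \right)} + \left(0 + 8\right) \left(-8\right)} = \frac{-120 + 496}{18 \left(\frac{1}{2} - 13\right) + \left(0 + 8\right) \left(-8\right)} = \frac{376}{18 \left(- \frac{25}{2}\right) + 8 \left(-8\right)} = \frac{376}{-225 - 64} = \frac{376}{-289} = 376 \left(- \frac{1}{289}\right) = - \frac{376}{289}$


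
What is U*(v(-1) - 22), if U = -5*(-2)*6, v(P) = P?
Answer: -1380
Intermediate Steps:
U = 60 (U = 10*6 = 60)
U*(v(-1) - 22) = 60*(-1 - 22) = 60*(-23) = -1380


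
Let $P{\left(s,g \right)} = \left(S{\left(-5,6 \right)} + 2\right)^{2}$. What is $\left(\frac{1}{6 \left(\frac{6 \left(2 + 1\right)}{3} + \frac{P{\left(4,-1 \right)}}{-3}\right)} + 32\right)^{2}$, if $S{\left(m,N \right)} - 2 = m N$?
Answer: $\frac{1773336321}{1731856} \approx 1024.0$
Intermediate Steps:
$S{\left(m,N \right)} = 2 + N m$ ($S{\left(m,N \right)} = 2 + m N = 2 + N m$)
$P{\left(s,g \right)} = 676$ ($P{\left(s,g \right)} = \left(\left(2 + 6 \left(-5\right)\right) + 2\right)^{2} = \left(\left(2 - 30\right) + 2\right)^{2} = \left(-28 + 2\right)^{2} = \left(-26\right)^{2} = 676$)
$\left(\frac{1}{6 \left(\frac{6 \left(2 + 1\right)}{3} + \frac{P{\left(4,-1 \right)}}{-3}\right)} + 32\right)^{2} = \left(\frac{1}{6 \left(\frac{6 \left(2 + 1\right)}{3} + \frac{676}{-3}\right)} + 32\right)^{2} = \left(\frac{1}{6 \left(6 \cdot 3 \cdot \frac{1}{3} + 676 \left(- \frac{1}{3}\right)\right)} + 32\right)^{2} = \left(\frac{1}{6 \left(18 \cdot \frac{1}{3} - \frac{676}{3}\right)} + 32\right)^{2} = \left(\frac{1}{6 \left(6 - \frac{676}{3}\right)} + 32\right)^{2} = \left(\frac{1}{6 \left(- \frac{658}{3}\right)} + 32\right)^{2} = \left(\frac{1}{-1316} + 32\right)^{2} = \left(- \frac{1}{1316} + 32\right)^{2} = \left(\frac{42111}{1316}\right)^{2} = \frac{1773336321}{1731856}$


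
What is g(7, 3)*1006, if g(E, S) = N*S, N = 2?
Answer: 6036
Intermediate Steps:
g(E, S) = 2*S
g(7, 3)*1006 = (2*3)*1006 = 6*1006 = 6036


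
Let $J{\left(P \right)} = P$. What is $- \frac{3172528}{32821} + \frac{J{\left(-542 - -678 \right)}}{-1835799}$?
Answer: $- \frac{253222964936}{2619685173} \approx -96.662$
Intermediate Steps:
$- \frac{3172528}{32821} + \frac{J{\left(-542 - -678 \right)}}{-1835799} = - \frac{3172528}{32821} + \frac{-542 - -678}{-1835799} = \left(-3172528\right) \frac{1}{32821} + \left(-542 + 678\right) \left(- \frac{1}{1835799}\right) = - \frac{137936}{1427} + 136 \left(- \frac{1}{1835799}\right) = - \frac{137936}{1427} - \frac{136}{1835799} = - \frac{253222964936}{2619685173}$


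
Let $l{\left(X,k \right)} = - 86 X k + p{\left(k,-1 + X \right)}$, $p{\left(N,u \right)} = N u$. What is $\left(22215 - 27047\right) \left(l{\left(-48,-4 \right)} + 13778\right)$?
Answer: $12263616$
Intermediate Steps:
$l{\left(X,k \right)} = k \left(-1 + X\right) - 86 X k$ ($l{\left(X,k \right)} = - 86 X k + k \left(-1 + X\right) = k \left(-1 + X\right) - 86 X k$)
$\left(22215 - 27047\right) \left(l{\left(-48,-4 \right)} + 13778\right) = \left(22215 - 27047\right) \left(- 4 \left(-1 - -4080\right) + 13778\right) = - 4832 \left(- 4 \left(-1 + 4080\right) + 13778\right) = - 4832 \left(\left(-4\right) 4079 + 13778\right) = - 4832 \left(-16316 + 13778\right) = \left(-4832\right) \left(-2538\right) = 12263616$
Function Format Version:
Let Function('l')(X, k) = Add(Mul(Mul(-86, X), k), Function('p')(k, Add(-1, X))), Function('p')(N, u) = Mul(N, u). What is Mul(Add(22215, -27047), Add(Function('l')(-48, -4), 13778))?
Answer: 12263616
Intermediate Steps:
Function('l')(X, k) = Add(Mul(k, Add(-1, X)), Mul(-86, X, k)) (Function('l')(X, k) = Add(Mul(Mul(-86, X), k), Mul(k, Add(-1, X))) = Add(Mul(-86, X, k), Mul(k, Add(-1, X))) = Add(Mul(k, Add(-1, X)), Mul(-86, X, k)))
Mul(Add(22215, -27047), Add(Function('l')(-48, -4), 13778)) = Mul(Add(22215, -27047), Add(Mul(-4, Add(-1, Mul(-85, -48))), 13778)) = Mul(-4832, Add(Mul(-4, Add(-1, 4080)), 13778)) = Mul(-4832, Add(Mul(-4, 4079), 13778)) = Mul(-4832, Add(-16316, 13778)) = Mul(-4832, -2538) = 12263616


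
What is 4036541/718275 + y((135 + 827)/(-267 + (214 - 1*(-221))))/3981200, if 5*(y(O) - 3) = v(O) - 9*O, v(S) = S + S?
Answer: 12856218740683/2287677144000 ≈ 5.6198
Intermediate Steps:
v(S) = 2*S
y(O) = 3 - 7*O/5 (y(O) = 3 + (2*O - 9*O)/5 = 3 + (-7*O)/5 = 3 - 7*O/5)
4036541/718275 + y((135 + 827)/(-267 + (214 - 1*(-221))))/3981200 = 4036541/718275 + (3 - 7*(135 + 827)/(5*(-267 + (214 - 1*(-221)))))/3981200 = 4036541*(1/718275) + (3 - 6734/(5*(-267 + (214 + 221))))*(1/3981200) = 4036541/718275 + (3 - 6734/(5*(-267 + 435)))*(1/3981200) = 4036541/718275 + (3 - 6734/(5*168))*(1/3981200) = 4036541/718275 + (3 - 7/5*481/84)*(1/3981200) = 4036541/718275 + (3 - 481/60)*(1/3981200) = 4036541/718275 - 301/60*1/3981200 = 4036541/718275 - 301/238872000 = 12856218740683/2287677144000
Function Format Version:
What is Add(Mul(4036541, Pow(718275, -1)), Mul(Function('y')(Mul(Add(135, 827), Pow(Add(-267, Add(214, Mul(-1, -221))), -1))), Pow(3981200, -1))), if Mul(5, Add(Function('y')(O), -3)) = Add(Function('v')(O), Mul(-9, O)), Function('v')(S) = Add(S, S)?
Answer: Rational(12856218740683, 2287677144000) ≈ 5.6198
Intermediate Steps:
Function('v')(S) = Mul(2, S)
Function('y')(O) = Add(3, Mul(Rational(-7, 5), O)) (Function('y')(O) = Add(3, Mul(Rational(1, 5), Add(Mul(2, O), Mul(-9, O)))) = Add(3, Mul(Rational(1, 5), Mul(-7, O))) = Add(3, Mul(Rational(-7, 5), O)))
Add(Mul(4036541, Pow(718275, -1)), Mul(Function('y')(Mul(Add(135, 827), Pow(Add(-267, Add(214, Mul(-1, -221))), -1))), Pow(3981200, -1))) = Add(Mul(4036541, Pow(718275, -1)), Mul(Add(3, Mul(Rational(-7, 5), Mul(Add(135, 827), Pow(Add(-267, Add(214, Mul(-1, -221))), -1)))), Pow(3981200, -1))) = Add(Mul(4036541, Rational(1, 718275)), Mul(Add(3, Mul(Rational(-7, 5), Mul(962, Pow(Add(-267, Add(214, 221)), -1)))), Rational(1, 3981200))) = Add(Rational(4036541, 718275), Mul(Add(3, Mul(Rational(-7, 5), Mul(962, Pow(Add(-267, 435), -1)))), Rational(1, 3981200))) = Add(Rational(4036541, 718275), Mul(Add(3, Mul(Rational(-7, 5), Mul(962, Pow(168, -1)))), Rational(1, 3981200))) = Add(Rational(4036541, 718275), Mul(Add(3, Mul(Rational(-7, 5), Mul(962, Rational(1, 168)))), Rational(1, 3981200))) = Add(Rational(4036541, 718275), Mul(Add(3, Mul(Rational(-7, 5), Rational(481, 84))), Rational(1, 3981200))) = Add(Rational(4036541, 718275), Mul(Add(3, Rational(-481, 60)), Rational(1, 3981200))) = Add(Rational(4036541, 718275), Mul(Rational(-301, 60), Rational(1, 3981200))) = Add(Rational(4036541, 718275), Rational(-301, 238872000)) = Rational(12856218740683, 2287677144000)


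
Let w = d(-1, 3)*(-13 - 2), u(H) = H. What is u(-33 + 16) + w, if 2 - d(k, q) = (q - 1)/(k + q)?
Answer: -32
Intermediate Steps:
d(k, q) = 2 - (-1 + q)/(k + q) (d(k, q) = 2 - (q - 1)/(k + q) = 2 - (-1 + q)/(k + q))
w = -15 (w = ((1 + 3 + 2*(-1))/(-1 + 3))*(-13 - 2) = ((1 + 3 - 2)/2)*(-15) = ((½)*2)*(-15) = 1*(-15) = -15)
u(-33 + 16) + w = (-33 + 16) - 15 = -17 - 15 = -32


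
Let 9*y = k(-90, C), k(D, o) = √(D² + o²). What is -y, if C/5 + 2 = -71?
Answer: -5*√5653/9 ≈ -41.770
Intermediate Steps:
C = -365 (C = -10 + 5*(-71) = -10 - 355 = -365)
y = 5*√5653/9 (y = √((-90)² + (-365)²)/9 = √(8100 + 133225)/9 = √141325/9 = (5*√5653)/9 = 5*√5653/9 ≈ 41.770)
-y = -5*√5653/9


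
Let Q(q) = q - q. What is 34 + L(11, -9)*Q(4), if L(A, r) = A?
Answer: 34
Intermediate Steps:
Q(q) = 0
34 + L(11, -9)*Q(4) = 34 + 11*0 = 34 + 0 = 34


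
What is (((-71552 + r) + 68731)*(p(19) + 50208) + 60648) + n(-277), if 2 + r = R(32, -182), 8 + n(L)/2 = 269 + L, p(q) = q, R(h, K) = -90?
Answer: -146250635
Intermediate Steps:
n(L) = 522 + 2*L (n(L) = -16 + 2*(269 + L) = -16 + (538 + 2*L) = 522 + 2*L)
r = -92 (r = -2 - 90 = -92)
(((-71552 + r) + 68731)*(p(19) + 50208) + 60648) + n(-277) = (((-71552 - 92) + 68731)*(19 + 50208) + 60648) + (522 + 2*(-277)) = ((-71644 + 68731)*50227 + 60648) + (522 - 554) = (-2913*50227 + 60648) - 32 = (-146311251 + 60648) - 32 = -146250603 - 32 = -146250635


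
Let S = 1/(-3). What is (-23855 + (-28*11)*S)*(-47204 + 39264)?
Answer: 565780580/3 ≈ 1.8859e+8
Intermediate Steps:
S = -⅓ ≈ -0.33333
(-23855 + (-28*11)*S)*(-47204 + 39264) = (-23855 - 28*11*(-⅓))*(-47204 + 39264) = (-23855 - 308*(-⅓))*(-7940) = (-23855 + 308/3)*(-7940) = -71257/3*(-7940) = 565780580/3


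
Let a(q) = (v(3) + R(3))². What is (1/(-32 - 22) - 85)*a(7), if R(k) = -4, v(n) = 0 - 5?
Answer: -13773/2 ≈ -6886.5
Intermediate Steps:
v(n) = -5
a(q) = 81 (a(q) = (-5 - 4)² = (-9)² = 81)
(1/(-32 - 22) - 85)*a(7) = (1/(-32 - 22) - 85)*81 = (1/(-54) - 85)*81 = (-1/54 - 85)*81 = -4591/54*81 = -13773/2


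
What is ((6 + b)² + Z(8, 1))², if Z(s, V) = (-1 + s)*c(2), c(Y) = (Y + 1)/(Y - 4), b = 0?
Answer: 2601/4 ≈ 650.25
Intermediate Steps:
c(Y) = (1 + Y)/(-4 + Y)
Z(s, V) = 3/2 - 3*s/2 (Z(s, V) = (-1 + s)*((1 + 2)/(-4 + 2)) = (-1 + s)*(3/(-2)) = (-1 + s)*(-½*3) = (-1 + s)*(-3/2) = 3/2 - 3*s/2)
((6 + b)² + Z(8, 1))² = ((6 + 0)² + (3/2 - 3/2*8))² = (6² + (3/2 - 12))² = (36 - 21/2)² = (51/2)² = 2601/4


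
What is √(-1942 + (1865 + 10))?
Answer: I*√67 ≈ 8.1853*I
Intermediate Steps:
√(-1942 + (1865 + 10)) = √(-1942 + 1875) = √(-67) = I*√67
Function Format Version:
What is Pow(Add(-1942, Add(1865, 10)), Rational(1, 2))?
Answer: Mul(I, Pow(67, Rational(1, 2))) ≈ Mul(8.1853, I)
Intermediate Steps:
Pow(Add(-1942, Add(1865, 10)), Rational(1, 2)) = Pow(Add(-1942, 1875), Rational(1, 2)) = Pow(-67, Rational(1, 2)) = Mul(I, Pow(67, Rational(1, 2)))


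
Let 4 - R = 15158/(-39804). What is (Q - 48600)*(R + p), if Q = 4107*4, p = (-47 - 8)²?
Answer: -323278931794/3317 ≈ -9.7461e+7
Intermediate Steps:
p = 3025 (p = (-55)² = 3025)
R = 87187/19902 (R = 4 - 15158/(-39804) = 4 - 15158*(-1)/39804 = 4 - 1*(-7579/19902) = 4 + 7579/19902 = 87187/19902 ≈ 4.3808)
Q = 16428
(Q - 48600)*(R + p) = (16428 - 48600)*(87187/19902 + 3025) = -32172*60290737/19902 = -323278931794/3317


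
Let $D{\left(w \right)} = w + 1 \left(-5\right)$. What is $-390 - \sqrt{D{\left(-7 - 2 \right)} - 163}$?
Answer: $-390 - i \sqrt{177} \approx -390.0 - 13.304 i$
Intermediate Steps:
$D{\left(w \right)} = -5 + w$ ($D{\left(w \right)} = w - 5 = -5 + w$)
$-390 - \sqrt{D{\left(-7 - 2 \right)} - 163} = -390 - \sqrt{\left(-5 - 9\right) - 163} = -390 - \sqrt{-14 - 163} = -390 - \sqrt{-177} = -390 - i \sqrt{177}$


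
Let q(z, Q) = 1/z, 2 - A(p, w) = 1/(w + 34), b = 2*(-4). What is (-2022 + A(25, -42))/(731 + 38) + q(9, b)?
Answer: -139279/55368 ≈ -2.5155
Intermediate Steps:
b = -8
A(p, w) = 2 - 1/(34 + w) (A(p, w) = 2 - 1/(w + 34) = 2 - 1/(34 + w))
(-2022 + A(25, -42))/(731 + 38) + q(9, b) = (-2022 + (67 + 2*(-42))/(34 - 42))/(731 + 38) + 1/9 = (-2022 + (67 - 84)/(-8))/769 + ⅑ = (-2022 - ⅛*(-17))*(1/769) + ⅑ = (-2022 + 17/8)*(1/769) + ⅑ = -16159/8*1/769 + ⅑ = -16159/6152 + ⅑ = -139279/55368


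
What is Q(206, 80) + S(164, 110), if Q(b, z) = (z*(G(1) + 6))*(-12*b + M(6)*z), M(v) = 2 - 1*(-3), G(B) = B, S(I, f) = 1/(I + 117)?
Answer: -326049919/281 ≈ -1.1603e+6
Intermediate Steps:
S(I, f) = 1/(117 + I)
M(v) = 5 (M(v) = 2 + 3 = 5)
Q(b, z) = 7*z*(-12*b + 5*z) (Q(b, z) = (z*(1 + 6))*(-12*b + 5*z) = (z*7)*(-12*b + 5*z) = (7*z)*(-12*b + 5*z) = 7*z*(-12*b + 5*z))
Q(206, 80) + S(164, 110) = 7*80*(-12*206 + 5*80) + 1/(117 + 164) = 7*80*(-2472 + 400) + 1/281 = 7*80*(-2072) + 1/281 = -1160320 + 1/281 = -326049919/281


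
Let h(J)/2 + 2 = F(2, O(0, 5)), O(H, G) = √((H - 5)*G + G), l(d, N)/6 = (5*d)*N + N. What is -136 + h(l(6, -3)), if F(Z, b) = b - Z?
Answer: -144 + 4*I*√5 ≈ -144.0 + 8.9443*I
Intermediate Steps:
l(d, N) = 6*N + 30*N*d (l(d, N) = 6*((5*d)*N + N) = 6*(5*N*d + N) = 6*(N + 5*N*d) = 6*N + 30*N*d)
O(H, G) = √(G + G*(-5 + H)) (O(H, G) = √((-5 + H)*G + G) = √(G*(-5 + H) + G) = √(G + G*(-5 + H)))
h(J) = -8 + 4*I*√5 (h(J) = -4 + 2*(√(5*(-4 + 0)) - 1*2) = -4 + 2*(√(5*(-4)) - 2) = -4 + 2*(√(-20) - 2) = -4 + 2*(2*I*√5 - 2) = -4 + 2*(-2 + 2*I*√5) = -4 + (-4 + 4*I*√5) = -8 + 4*I*√5)
-136 + h(l(6, -3)) = -136 + (-8 + 4*I*√5) = -144 + 4*I*√5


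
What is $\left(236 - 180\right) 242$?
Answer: $13552$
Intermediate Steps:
$\left(236 - 180\right) 242 = 56 \cdot 242 = 13552$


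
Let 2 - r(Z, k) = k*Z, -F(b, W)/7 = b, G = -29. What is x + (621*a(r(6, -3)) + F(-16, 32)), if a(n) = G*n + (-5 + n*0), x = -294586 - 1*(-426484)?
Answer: -231275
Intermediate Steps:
F(b, W) = -7*b
x = 131898 (x = -294586 + 426484 = 131898)
r(Z, k) = 2 - Z*k (r(Z, k) = 2 - k*Z = 2 - Z*k)
a(n) = -5 - 29*n (a(n) = -29*n + (-5 + n*0) = -29*n + (-5 + 0) = -29*n - 5 = -5 - 29*n)
x + (621*a(r(6, -3)) + F(-16, 32)) = 131898 + (621*(-5 - 29*(2 - 1*6*(-3))) - 7*(-16)) = 131898 + (621*(-5 - 29*(2 + 18)) + 112) = 131898 + (621*(-5 - 29*20) + 112) = 131898 + (621*(-5 - 580) + 112) = 131898 + (621*(-585) + 112) = 131898 + (-363285 + 112) = 131898 - 363173 = -231275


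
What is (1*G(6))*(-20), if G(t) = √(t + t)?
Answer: -40*√3 ≈ -69.282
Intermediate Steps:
G(t) = √2*√t (G(t) = √(2*t) = √2*√t)
(1*G(6))*(-20) = (1*(√2*√6))*(-20) = (1*(2*√3))*(-20) = (2*√3)*(-20) = -40*√3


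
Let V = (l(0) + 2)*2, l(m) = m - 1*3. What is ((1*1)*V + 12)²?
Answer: 100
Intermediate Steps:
l(m) = -3 + m (l(m) = m - 3 = -3 + m)
V = -2 (V = ((-3 + 0) + 2)*2 = (-3 + 2)*2 = -1*2 = -2)
((1*1)*V + 12)² = ((1*1)*(-2) + 12)² = (1*(-2) + 12)² = (-2 + 12)² = 10² = 100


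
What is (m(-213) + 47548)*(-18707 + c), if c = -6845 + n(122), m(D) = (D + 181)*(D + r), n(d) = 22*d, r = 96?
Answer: -1172945456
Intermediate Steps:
m(D) = (96 + D)*(181 + D) (m(D) = (D + 181)*(D + 96) = (181 + D)*(96 + D) = (96 + D)*(181 + D))
c = -4161 (c = -6845 + 22*122 = -6845 + 2684 = -4161)
(m(-213) + 47548)*(-18707 + c) = ((17376 + (-213)² + 277*(-213)) + 47548)*(-18707 - 4161) = ((17376 + 45369 - 59001) + 47548)*(-22868) = (3744 + 47548)*(-22868) = 51292*(-22868) = -1172945456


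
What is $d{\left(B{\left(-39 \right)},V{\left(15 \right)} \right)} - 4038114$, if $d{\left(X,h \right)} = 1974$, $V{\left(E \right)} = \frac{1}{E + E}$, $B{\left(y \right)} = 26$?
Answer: $-4036140$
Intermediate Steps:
$V{\left(E \right)} = \frac{1}{2 E}$
$d{\left(B{\left(-39 \right)},V{\left(15 \right)} \right)} - 4038114 = 1974 - 4038114 = -4036140$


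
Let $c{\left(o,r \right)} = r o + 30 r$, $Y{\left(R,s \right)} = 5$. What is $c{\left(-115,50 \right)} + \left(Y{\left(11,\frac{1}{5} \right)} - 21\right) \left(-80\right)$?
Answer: $-2970$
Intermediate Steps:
$c{\left(o,r \right)} = 30 r + o r$ ($c{\left(o,r \right)} = o r + 30 r = 30 r + o r$)
$c{\left(-115,50 \right)} + \left(Y{\left(11,\frac{1}{5} \right)} - 21\right) \left(-80\right) = 50 \left(30 - 115\right) + \left(5 - 21\right) \left(-80\right) = 50 \left(-85\right) - -1280 = -4250 + 1280 = -2970$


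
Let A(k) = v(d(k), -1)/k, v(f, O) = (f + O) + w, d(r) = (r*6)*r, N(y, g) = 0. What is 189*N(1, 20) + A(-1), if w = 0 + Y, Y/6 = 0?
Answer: -5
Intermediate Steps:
Y = 0 (Y = 6*0 = 0)
w = 0 (w = 0 + 0 = 0)
d(r) = 6*r**2 (d(r) = (6*r)*r = 6*r**2)
v(f, O) = O + f (v(f, O) = (f + O) + 0 = (O + f) + 0 = O + f)
A(k) = (-1 + 6*k**2)/k
189*N(1, 20) + A(-1) = 189*0 + (-1/(-1) + 6*(-1)) = 0 + (-1*(-1) - 6) = 0 + (1 - 6) = 0 - 5 = -5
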